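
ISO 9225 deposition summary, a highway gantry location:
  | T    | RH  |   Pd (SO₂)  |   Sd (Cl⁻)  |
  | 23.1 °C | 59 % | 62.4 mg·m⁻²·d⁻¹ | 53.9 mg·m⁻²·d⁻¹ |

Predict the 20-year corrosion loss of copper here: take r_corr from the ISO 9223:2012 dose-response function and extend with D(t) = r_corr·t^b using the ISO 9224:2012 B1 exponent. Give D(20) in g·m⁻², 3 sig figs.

copper: T>10 °C ⇒ hinge -0.080·(23.1−10) = -1.0480
  sulphur-dioxide contribution → 0.1769 μm/a
  chloride contribution → 0.7803 μm/a
  ⇒ r_corr(copper) = 0.9572 μm/a
Long-term exponent b (ISO 9224 Table 2, B1) = 0.667
  D(20) = 0.9572 × 20^0.667 = 0.9572 × 7.375 = 7.06 μm
  Mass loss = 7.06 μm × 8.96 g/cm³ = 63.25 g·m⁻²

D(20) = 63.3 g·m⁻²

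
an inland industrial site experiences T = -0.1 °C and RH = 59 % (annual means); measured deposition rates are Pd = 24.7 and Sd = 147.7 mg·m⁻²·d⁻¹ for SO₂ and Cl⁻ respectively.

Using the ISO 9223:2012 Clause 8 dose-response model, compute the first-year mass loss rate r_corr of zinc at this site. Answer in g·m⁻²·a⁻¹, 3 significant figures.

zinc: temperature factor f = +0.038·(-10.1) = -0.3838
  SO₂ term: 0.0129·24.7^0.44·exp(0.046·59-0.3838) = 0.5437
  Sd branch = 0.0175·Sd^0.57·e^(0.008·RH+0.085·T) = 0.4796 μm/a
  r_corr = 0.5437 + 0.4796 = 1.023 μm/a
Convert to mass loss: 1.023 μm/a × 7.14 g/cm³ = 7.306 g·m⁻²·a⁻¹

r_corr = 7.31 g·m⁻²·a⁻¹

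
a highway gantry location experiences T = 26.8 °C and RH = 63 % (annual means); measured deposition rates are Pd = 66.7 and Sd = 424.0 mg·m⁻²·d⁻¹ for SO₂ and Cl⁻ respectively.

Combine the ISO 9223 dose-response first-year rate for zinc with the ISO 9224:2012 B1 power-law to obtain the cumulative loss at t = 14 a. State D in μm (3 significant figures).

D(14) = 79.8 μm

zinc: temperature factor f = -0.071·(16.8) = -1.1928
  sulphur-dioxide contribution → 0.4506 μm/a
  chloride contribution → 8.889 μm/a
  ⇒ r_corr(zinc) = 9.339 μm/a
Long-term exponent b (ISO 9224 Table 2, B1) = 0.813
  D(14) = 9.339 × 14^0.813 = 9.339 × 8.547 = 79.82 μm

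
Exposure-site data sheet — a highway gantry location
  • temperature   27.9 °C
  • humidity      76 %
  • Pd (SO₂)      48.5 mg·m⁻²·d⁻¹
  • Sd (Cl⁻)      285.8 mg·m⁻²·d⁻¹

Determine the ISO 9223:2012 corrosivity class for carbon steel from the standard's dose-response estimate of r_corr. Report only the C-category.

C5

carbon steel: temperature factor f = -0.054·(17.9) = -0.9666
  SO₂ term: 1.77·48.5^0.52·exp(0.02·76-0.9666) = 23.17
  Cl⁻ term: 0.102·285.8^0.62·exp(0.033·76+0.04·27.9) = 127.4
  r_corr = 23.17 + 127.4 = 150.6 μm/a
ISO 9223 Table 2 (carbon steel): 80 < 151 ≤ 200 μm/a ⇒ C5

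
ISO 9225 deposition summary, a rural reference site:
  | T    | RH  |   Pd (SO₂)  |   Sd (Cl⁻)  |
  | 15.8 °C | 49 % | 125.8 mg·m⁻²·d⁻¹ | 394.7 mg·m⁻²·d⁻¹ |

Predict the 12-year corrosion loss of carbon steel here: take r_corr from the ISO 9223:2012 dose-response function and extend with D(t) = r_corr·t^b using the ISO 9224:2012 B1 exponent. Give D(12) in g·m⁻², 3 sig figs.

carbon steel: T>10 °C ⇒ hinge -0.054·(15.8−10) = -0.3132
  SO₂ term: 1.77·125.8^0.52·exp(0.02·49-0.3132) = 42.6
  Sd branch = 0.102·Sd^0.62·e^(0.033·RH+0.04·T) = 39.36 μm/a
  r_corr = 42.6 + 39.36 = 81.95 μm/a
Power-law: D(12) = r_corr · 12^0.523
  D(12) = 81.95 × 12^0.523 = 81.95 × 3.668 = 300.6 μm
  Mass loss = 300.6 μm × 7.85 g/cm³ = 2360 g·m⁻²

D(12) = 2.36e+03 g·m⁻²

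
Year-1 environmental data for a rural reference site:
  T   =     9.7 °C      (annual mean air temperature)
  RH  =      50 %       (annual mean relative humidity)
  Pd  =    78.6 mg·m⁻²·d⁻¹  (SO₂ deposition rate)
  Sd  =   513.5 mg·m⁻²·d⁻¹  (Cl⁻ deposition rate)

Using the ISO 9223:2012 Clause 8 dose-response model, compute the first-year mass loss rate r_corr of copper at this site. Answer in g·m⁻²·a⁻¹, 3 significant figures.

copper: temperature factor f = +0.126·(-0.3) = -0.0378
  SO₂ term: 0.0053·78.6^0.26·exp(0.059·50-0.0378) = 0.3033
  Cl⁻ term: 0.01025·513.5^0.27·exp(0.036·50+0.049·9.7) = 0.5379
  sum: 0.3033 + 0.5379 → r_corr = 0.8412 μm/a
Convert to mass loss: 0.8412 μm/a × 8.96 g/cm³ = 7.537 g·m⁻²·a⁻¹

r_corr = 7.54 g·m⁻²·a⁻¹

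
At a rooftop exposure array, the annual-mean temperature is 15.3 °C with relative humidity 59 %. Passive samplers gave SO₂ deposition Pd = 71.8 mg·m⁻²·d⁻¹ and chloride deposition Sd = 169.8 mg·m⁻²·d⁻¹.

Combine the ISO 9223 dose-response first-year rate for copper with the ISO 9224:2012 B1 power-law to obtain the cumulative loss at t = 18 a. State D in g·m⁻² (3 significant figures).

copper: T>10 °C ⇒ hinge -0.080·(15.3−10) = -0.4240
  SO₂ term: 0.0053·71.8^0.26·exp(0.059·59-0.4240) = 0.3424
  Cl⁻ term: 0.01025·169.8^0.27·exp(0.036·59+0.049·15.3) = 0.7258
  sum: 0.3424 + 0.7258 → r_corr = 1.068 μm/a
Power-law: D(18) = r_corr · 18^0.667
  D(18) = 1.068 × 18^0.667 = 1.068 × 6.875 = 7.344 μm
  Mass loss = 7.344 μm × 8.96 g/cm³ = 65.8 g·m⁻²

D(18) = 65.8 g·m⁻²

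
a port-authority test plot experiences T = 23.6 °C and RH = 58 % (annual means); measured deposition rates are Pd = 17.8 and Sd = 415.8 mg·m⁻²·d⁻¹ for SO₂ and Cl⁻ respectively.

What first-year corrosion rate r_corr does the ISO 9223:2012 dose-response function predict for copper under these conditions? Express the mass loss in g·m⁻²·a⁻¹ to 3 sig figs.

r_corr = 13.0 g·m⁻²·a⁻¹

copper: temperature factor f = -0.080·(13.6) = -1.0880
  SO₂ term: 0.0053·17.8^0.26·exp(0.059·58-1.0880) = 0.1156
  Sd branch = 0.01025·Sd^0.27·e^(0.036·RH+0.049·T) = 1.339 μm/a
  r_corr = 0.1156 + 1.339 = 1.455 μm/a
Convert to mass loss: 1.455 μm/a × 8.96 g/cm³ = 13.04 g·m⁻²·a⁻¹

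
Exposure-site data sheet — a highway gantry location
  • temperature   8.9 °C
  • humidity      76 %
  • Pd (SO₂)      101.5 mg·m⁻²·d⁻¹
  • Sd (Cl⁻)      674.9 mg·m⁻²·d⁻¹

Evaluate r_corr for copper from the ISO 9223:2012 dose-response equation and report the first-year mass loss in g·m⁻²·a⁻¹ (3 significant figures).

copper: T≤10 °C ⇒ hinge +0.126·(8.9−10) = -0.1386
  sulphur-dioxide contribution → 1.359 μm/a
  chloride contribution → 1.42 μm/a
  total first-year rate 2.779 μm/a
Convert to mass loss: 2.779 μm/a × 8.96 g/cm³ = 24.9 g·m⁻²·a⁻¹

r_corr = 24.9 g·m⁻²·a⁻¹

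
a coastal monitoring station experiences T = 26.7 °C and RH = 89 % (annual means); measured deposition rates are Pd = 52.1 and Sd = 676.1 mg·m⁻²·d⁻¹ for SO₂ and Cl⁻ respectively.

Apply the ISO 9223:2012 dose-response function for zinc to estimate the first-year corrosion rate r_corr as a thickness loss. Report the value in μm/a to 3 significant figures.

r_corr = 15.5 μm/a

zinc: T>10 °C ⇒ hinge -0.071·(26.7−10) = -1.1857
  sulphur-dioxide contribution → 1.346 μm/a
  chloride contribution → 14.16 μm/a
  total first-year rate 15.5 μm/a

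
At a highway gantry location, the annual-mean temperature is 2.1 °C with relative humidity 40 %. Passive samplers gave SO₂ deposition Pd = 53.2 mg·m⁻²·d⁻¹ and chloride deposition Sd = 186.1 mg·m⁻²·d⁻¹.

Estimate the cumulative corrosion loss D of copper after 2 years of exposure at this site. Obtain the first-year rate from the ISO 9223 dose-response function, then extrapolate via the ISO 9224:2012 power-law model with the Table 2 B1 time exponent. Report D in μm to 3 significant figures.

copper: f(T) = +0.126·(T−10) [T≤10 °C] = -0.9954
  Pd branch = 0.0053·Pd^0.26·e^(0.059·RH+f) = 0.0583 μm/a
  Sd branch = 0.01025·Sd^0.27·e^(0.036·RH+0.049·T) = 0.1966 μm/a
  r_corr = 0.0583 + 0.1966 = 0.2549 μm/a
Power-law: D(2) = r_corr · 2^0.667
  D(2) = 0.2549 × 2^0.667 = 0.2549 × 1.588 = 0.4048 μm

D(2) = 0.405 μm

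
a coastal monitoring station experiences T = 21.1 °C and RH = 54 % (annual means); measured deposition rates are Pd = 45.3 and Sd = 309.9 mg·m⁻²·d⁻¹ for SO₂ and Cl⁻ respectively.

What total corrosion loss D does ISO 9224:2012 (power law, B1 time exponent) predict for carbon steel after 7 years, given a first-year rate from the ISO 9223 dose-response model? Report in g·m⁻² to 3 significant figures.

carbon steel: temperature factor f = -0.054·(11.1) = -0.5994
  sulphur-dioxide contribution → 20.79 μm/a
  chloride contribution → 49.39 μm/a
  total first-year rate 70.18 μm/a
Power-law: D(7) = r_corr · 7^0.523
  D(7) = 70.18 × 7^0.523 = 70.18 × 2.767 = 194.2 μm
  Mass loss = 194.2 μm × 7.85 g/cm³ = 1524 g·m⁻²

D(7) = 1.52e+03 g·m⁻²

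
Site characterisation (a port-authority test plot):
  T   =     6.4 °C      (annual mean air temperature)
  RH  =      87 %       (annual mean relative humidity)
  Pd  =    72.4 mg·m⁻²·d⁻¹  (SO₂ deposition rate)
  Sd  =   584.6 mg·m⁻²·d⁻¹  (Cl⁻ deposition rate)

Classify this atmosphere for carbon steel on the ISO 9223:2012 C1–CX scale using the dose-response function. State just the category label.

C5

carbon steel: T≤10 °C ⇒ hinge +0.150·(6.4−10) = -0.5400
  Pd branch = 1.77·Pd^0.52·e^(0.02·RH+f) = 54.47 μm/a
  Cl⁻ term: 0.102·584.6^0.62·exp(0.033·87+0.04·6.4) = 120.8
  sum: 54.47 + 120.8 → r_corr = 175.3 μm/a
ISO 9223 Table 2 (carbon steel): 80 < 175 ≤ 200 μm/a ⇒ C5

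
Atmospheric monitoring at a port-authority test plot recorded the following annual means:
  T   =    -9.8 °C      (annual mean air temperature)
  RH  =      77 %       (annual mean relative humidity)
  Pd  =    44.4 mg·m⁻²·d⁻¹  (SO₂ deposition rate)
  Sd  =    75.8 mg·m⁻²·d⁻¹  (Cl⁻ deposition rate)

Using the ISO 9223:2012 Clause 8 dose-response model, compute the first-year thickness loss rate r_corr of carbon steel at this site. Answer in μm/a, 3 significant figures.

r_corr = 15.8 μm/a

carbon steel: temperature factor f = +0.150·(-19.8) = -2.9700
  SO₂ term: 1.77·44.4^0.52·exp(0.02·77-2.9700) = 3.045
  Sd branch = 0.102·Sd^0.62·e^(0.033·RH+0.04·T) = 12.8 μm/a
  r_corr = 3.045 + 12.8 = 15.85 μm/a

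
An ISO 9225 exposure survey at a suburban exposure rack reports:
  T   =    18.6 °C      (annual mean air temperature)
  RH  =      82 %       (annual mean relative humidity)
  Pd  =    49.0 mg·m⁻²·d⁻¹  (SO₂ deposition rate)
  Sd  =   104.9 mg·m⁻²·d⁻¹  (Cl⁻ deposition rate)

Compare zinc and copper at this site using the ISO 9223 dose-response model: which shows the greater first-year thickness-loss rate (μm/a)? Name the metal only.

zinc

zinc: T>10 °C ⇒ hinge -0.071·(18.6−10) = -0.6106
  Pd branch = 0.0129·Pd^0.44·e^(0.046·RH+f) = 1.688 μm/a
  Cl⁻ term: 0.0175·104.9^0.57·exp(0.008·82+0.085·18.6) = 2.325
  r_corr = 1.688 + 2.325 = 4.012 μm/a
copper: temperature factor f = -0.080·(8.6) = -0.6880
  Pd branch = 0.0053·Pd^0.26·e^(0.059·RH+f) = 0.9248 μm/a
  Cl⁻ term: 0.01025·104.9^0.27·exp(0.036·82+0.049·18.6) = 1.715
  r_corr = 0.9248 + 1.715 = 2.639 μm/a
Ordering by μm/a: zinc (4.01) > copper (2.64)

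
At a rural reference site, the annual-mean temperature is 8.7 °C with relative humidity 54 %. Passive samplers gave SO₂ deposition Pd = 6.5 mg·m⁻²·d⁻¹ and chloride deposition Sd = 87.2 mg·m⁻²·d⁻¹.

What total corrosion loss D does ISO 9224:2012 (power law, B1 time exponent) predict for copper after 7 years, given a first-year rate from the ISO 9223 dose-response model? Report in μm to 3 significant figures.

copper: T≤10 °C ⇒ hinge +0.126·(8.7−10) = -0.1638
  SO₂ term: 0.0053·6.5^0.26·exp(0.059·54-0.1638) = 0.1771
  Sd branch = 0.01025·Sd^0.27·e^(0.036·RH+0.049·T) = 0.3665 μm/a
  r_corr = 0.1771 + 0.3665 = 0.5436 μm/a
Power-law: D(7) = r_corr · 7^0.667
  D(7) = 0.5436 × 7^0.667 = 0.5436 × 3.662 = 1.99 μm

D(7) = 1.99 μm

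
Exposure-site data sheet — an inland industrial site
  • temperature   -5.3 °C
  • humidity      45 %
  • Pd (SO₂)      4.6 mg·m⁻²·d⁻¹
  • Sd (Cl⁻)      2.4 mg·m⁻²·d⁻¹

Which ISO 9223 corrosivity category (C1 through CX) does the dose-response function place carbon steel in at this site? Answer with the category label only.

C2

carbon steel: f(T) = +0.150·(T−10) [T≤10 °C] = -2.2950
  Pd branch = 1.77·Pd^0.52·e^(0.02·RH+f) = 0.97 μm/a
  Sd branch = 0.102·Sd^0.62·e^(0.033·RH+0.04·T) = 0.6269 μm/a
  r_corr = 0.97 + 0.6269 = 1.597 μm/a
ISO 9223 Table 2 (carbon steel): 1.3 < 1.6 ≤ 25 μm/a ⇒ C2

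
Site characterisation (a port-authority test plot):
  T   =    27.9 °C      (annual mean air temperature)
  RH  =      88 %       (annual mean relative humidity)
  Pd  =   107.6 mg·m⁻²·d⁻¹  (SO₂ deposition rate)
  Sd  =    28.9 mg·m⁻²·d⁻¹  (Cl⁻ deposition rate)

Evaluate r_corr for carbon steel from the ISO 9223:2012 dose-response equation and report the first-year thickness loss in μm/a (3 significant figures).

carbon steel: temperature factor f = -0.054·(17.9) = -0.9666
  sulphur-dioxide contribution → 44.57 μm/a
  chloride contribution → 45.73 μm/a
  ⇒ r_corr(carbon steel) = 90.31 μm/a

r_corr = 90.3 μm/a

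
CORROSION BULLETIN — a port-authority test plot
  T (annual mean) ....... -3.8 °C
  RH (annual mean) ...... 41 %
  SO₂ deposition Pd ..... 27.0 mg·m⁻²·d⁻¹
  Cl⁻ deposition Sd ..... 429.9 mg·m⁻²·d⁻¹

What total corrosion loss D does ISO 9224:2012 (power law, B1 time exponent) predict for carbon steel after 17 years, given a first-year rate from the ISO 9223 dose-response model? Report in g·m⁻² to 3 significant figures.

carbon steel: f(T) = +0.150·(T−10) [T≤10 °C] = -2.0700
  SO₂ term: 1.77·27.0^0.52·exp(0.02·41-2.0700) = 2.815
  Cl⁻ term: 0.102·429.9^0.62·exp(0.033·41+0.04·-3.8) = 14.55
  r_corr = 2.815 + 14.55 = 17.37 μm/a
Power-law: D(17) = r_corr · 17^0.523
  D(17) = 17.37 × 17^0.523 = 17.37 × 4.401 = 76.42 μm
  Mass loss = 76.42 μm × 7.85 g/cm³ = 599.9 g·m⁻²

D(17) = 600 g·m⁻²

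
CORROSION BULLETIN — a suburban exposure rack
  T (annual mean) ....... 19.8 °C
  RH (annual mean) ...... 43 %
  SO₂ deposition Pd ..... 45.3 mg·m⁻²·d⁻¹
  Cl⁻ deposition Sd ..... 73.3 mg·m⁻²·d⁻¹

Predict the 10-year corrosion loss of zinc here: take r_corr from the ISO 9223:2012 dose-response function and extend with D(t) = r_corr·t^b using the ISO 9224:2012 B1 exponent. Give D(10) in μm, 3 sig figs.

zinc: temperature factor f = -0.071·(9.8) = -0.6958
  Pd branch = 0.0129·Pd^0.44·e^(0.046·RH+f) = 0.249 μm/a
  Sd branch = 0.0175·Sd^0.57·e^(0.008·RH+0.085·T) = 1.536 μm/a
  sum: 0.249 + 1.536 → r_corr = 1.785 μm/a
Power-law: D(10) = r_corr · 10^0.813
  D(10) = 1.785 × 10^0.813 = 1.785 × 6.501 = 11.61 μm

D(10) = 11.6 μm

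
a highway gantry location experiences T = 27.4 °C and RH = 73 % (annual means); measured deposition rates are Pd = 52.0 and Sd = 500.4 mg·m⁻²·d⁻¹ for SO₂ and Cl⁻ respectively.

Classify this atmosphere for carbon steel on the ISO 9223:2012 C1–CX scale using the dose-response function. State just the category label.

C5

carbon steel: temperature factor f = -0.054·(17.4) = -0.9396
  SO₂ term: 1.77·52.0^0.52·exp(0.02·73-0.9396) = 23.24
  Cl⁻ term: 0.102·500.4^0.62·exp(0.033·73+0.04·27.4) = 160.1
  r_corr = 23.24 + 160.1 = 183.3 μm/a
Category bounds: 80…200 μm/a bracket r_corr ⇒ C5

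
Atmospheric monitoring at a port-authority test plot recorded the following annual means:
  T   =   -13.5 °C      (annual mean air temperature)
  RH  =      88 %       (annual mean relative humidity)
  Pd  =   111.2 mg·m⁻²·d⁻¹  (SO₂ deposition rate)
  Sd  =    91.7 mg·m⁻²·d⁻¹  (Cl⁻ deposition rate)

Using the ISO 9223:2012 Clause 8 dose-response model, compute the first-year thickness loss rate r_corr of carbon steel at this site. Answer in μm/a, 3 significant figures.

r_corr = 21.4 μm/a

carbon steel: temperature factor f = +0.150·(-23.5) = -3.5250
  Pd branch = 1.77·Pd^0.52·e^(0.02·RH+f) = 3.511 μm/a
  Sd branch = 0.102·Sd^0.62·e^(0.033·RH+0.04·T) = 17.86 μm/a
  sum: 3.511 + 17.86 → r_corr = 21.37 μm/a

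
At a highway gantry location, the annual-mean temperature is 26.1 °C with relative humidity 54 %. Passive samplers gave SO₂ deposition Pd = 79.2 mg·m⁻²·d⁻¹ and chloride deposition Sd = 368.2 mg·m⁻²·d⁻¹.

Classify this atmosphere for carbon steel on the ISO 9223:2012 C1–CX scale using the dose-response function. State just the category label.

carbon steel: temperature factor f = -0.054·(16.1) = -0.8694
  Pd branch = 1.77·Pd^0.52·e^(0.02·RH+f) = 21.22 μm/a
  Cl⁻ term: 0.102·368.2^0.62·exp(0.033·54+0.04·26.1) = 67.13
  r_corr = 21.22 + 67.13 = 88.35 μm/a
88.3 μm/a falls in (80, 200] for carbon steel → category C5

C5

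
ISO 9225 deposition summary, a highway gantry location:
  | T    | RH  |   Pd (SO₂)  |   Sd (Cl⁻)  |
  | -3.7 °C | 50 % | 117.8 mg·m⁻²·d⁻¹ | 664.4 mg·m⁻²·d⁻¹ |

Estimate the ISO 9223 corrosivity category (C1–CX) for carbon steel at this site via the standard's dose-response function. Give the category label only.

C3

carbon steel: temperature factor f = +0.150·(-13.7) = -2.0550
  SO₂ term: 1.77·117.8^0.52·exp(0.02·50-2.0550) = 7.358
  Cl⁻ term: 0.102·664.4^0.62·exp(0.033·50+0.04·-3.7) = 25.75
  sum: 7.358 + 25.75 → r_corr = 33.11 μm/a
ISO 9223 Table 2 (carbon steel): 25 < 33.1 ≤ 50 μm/a ⇒ C3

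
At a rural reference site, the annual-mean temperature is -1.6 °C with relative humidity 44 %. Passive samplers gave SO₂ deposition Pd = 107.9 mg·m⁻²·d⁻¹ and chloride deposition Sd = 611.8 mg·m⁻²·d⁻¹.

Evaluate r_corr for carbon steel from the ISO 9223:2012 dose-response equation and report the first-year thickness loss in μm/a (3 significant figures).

r_corr = 30.4 μm/a

carbon steel: f(T) = +0.150·(T−10) [T≤10 °C] = -1.7400
  sulphur-dioxide contribution → 8.544 μm/a
  chloride contribution → 21.83 μm/a
  ⇒ r_corr(carbon steel) = 30.38 μm/a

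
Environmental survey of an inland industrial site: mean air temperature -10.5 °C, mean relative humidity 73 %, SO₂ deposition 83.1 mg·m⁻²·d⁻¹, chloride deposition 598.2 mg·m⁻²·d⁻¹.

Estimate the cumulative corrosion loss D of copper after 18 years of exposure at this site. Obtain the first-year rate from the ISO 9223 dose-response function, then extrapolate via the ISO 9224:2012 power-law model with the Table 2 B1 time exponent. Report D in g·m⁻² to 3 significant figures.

D(18) = 35.1 g·m⁻²

copper: T≤10 °C ⇒ hinge +0.126·(-10.5−10) = -2.5830
  Pd branch = 0.0053·Pd^0.26·e^(0.059·RH+f) = 0.09378 μm/a
  Sd branch = 0.01025·Sd^0.27·e^(0.036·RH+0.049·T) = 0.4768 μm/a
  sum: 0.09378 + 0.4768 → r_corr = 0.5706 μm/a
Long-term exponent b (ISO 9224 Table 2, B1) = 0.667
  D(18) = 0.5706 × 18^0.667 = 0.5706 × 6.875 = 3.923 μm
  Mass loss = 3.923 μm × 8.96 g/cm³ = 35.15 g·m⁻²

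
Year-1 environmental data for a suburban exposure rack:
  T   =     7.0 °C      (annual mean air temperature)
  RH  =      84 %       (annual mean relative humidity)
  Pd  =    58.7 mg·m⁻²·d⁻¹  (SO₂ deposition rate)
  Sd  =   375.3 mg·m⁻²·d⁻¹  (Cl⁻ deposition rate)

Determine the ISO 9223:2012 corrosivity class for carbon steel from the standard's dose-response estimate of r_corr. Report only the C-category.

C5

carbon steel: temperature factor f = +0.150·(-3.0) = -0.4500
  sulphur-dioxide contribution → 50.33 μm/a
  chloride contribution → 85.15 μm/a
  total first-year rate 135.5 μm/a
Category bounds: 80…200 μm/a bracket r_corr ⇒ C5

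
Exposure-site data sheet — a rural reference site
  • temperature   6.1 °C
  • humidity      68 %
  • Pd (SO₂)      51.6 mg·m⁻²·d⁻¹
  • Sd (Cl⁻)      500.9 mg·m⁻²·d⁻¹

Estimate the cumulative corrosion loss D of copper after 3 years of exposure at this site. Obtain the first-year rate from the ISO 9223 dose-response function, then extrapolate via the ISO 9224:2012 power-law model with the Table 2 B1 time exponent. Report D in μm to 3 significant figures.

D(3) = 2.82 μm

copper: temperature factor f = +0.126·(-3.9) = -0.4914
  sulphur-dioxide contribution → 0.4995 μm/a
  chloride contribution → 0.8563 μm/a
  ⇒ r_corr(copper) = 1.356 μm/a
Power-law: D(3) = r_corr · 3^0.667
  D(3) = 1.356 × 3^0.667 = 1.356 × 2.081 = 2.821 μm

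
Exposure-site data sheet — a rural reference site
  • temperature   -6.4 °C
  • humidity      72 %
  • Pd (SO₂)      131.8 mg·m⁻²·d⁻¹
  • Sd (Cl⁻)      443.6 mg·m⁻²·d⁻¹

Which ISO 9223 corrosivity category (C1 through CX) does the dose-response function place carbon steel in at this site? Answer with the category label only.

C3

carbon steel: T≤10 °C ⇒ hinge +0.150·(-6.4−10) = -2.4600
  Pd branch = 1.77·Pd^0.52·e^(0.02·RH+f) = 8.079 μm/a
  Cl⁻ term: 0.102·443.6^0.62·exp(0.033·72+0.04·-6.4) = 37.19
  sum: 8.079 + 37.19 → r_corr = 45.27 μm/a
Category bounds: 25…50 μm/a bracket r_corr ⇒ C3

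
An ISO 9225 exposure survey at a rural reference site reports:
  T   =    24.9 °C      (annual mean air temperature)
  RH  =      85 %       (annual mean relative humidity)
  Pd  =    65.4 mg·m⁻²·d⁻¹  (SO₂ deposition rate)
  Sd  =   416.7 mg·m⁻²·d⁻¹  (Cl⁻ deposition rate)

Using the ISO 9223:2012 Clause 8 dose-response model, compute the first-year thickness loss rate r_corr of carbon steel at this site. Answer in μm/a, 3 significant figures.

carbon steel: f(T) = -0.054·(T−10) [T>10 °C] = -0.8046
  SO₂ term: 1.77·65.4^0.52·exp(0.02·85-0.8046) = 38.1
  Sd branch = 0.102·Sd^0.62·e^(0.033·RH+0.04·T) = 192.2 μm/a
  r_corr = 38.1 + 192.2 = 230.3 μm/a

r_corr = 230 μm/a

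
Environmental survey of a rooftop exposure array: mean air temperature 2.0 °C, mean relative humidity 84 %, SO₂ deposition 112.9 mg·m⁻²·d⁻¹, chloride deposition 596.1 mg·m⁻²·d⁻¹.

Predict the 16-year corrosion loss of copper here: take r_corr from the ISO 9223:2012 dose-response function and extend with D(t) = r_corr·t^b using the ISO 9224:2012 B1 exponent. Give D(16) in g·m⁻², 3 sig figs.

D(16) = 128 g·m⁻²

copper: T≤10 °C ⇒ hinge +0.126·(2.0−10) = -1.0080
  Pd branch = 0.0053·Pd^0.26·e^(0.059·RH+f) = 0.9388 μm/a
  Cl⁻ term: 0.01025·596.1^0.27·exp(0.036·84+0.049·2.0) = 1.306
  r_corr = 0.9388 + 1.306 = 2.245 μm/a
ISO 9224: D(t) = r_corr · t^b with b = 0.667 (copper, B1)
  D(16) = 2.245 × 16^0.667 = 2.245 × 6.355 = 14.27 μm
  Mass loss = 14.27 μm × 8.96 g/cm³ = 127.8 g·m⁻²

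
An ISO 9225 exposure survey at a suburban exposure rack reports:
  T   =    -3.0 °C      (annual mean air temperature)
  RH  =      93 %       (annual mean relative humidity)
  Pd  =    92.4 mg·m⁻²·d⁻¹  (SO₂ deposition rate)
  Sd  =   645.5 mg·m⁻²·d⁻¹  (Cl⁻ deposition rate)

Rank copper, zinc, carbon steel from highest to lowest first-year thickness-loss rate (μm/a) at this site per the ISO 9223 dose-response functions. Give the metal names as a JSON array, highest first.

["carbon steel", "zinc", "copper"]

copper: temperature factor f = +0.126·(-13.0) = -1.6380
  sulphur-dioxide contribution → 0.8071 μm/a
  chloride contribution → 1.444 μm/a
  ⇒ r_corr(copper) = 2.251 μm/a
zinc: temperature factor f = +0.038·(-13.0) = -0.4940
  sulphur-dioxide contribution → 4.158 μm/a
  chloride contribution → 1.14 μm/a
  total first-year rate 5.298 μm/a
carbon steel: temperature factor f = +0.150·(-13.0) = -1.9500
  sulphur-dioxide contribution → 17.02 μm/a
  chloride contribution → 107.5 μm/a
  total first-year rate 124.5 μm/a
Ordering by μm/a: carbon steel (125) > zinc (5.3) > copper (2.25)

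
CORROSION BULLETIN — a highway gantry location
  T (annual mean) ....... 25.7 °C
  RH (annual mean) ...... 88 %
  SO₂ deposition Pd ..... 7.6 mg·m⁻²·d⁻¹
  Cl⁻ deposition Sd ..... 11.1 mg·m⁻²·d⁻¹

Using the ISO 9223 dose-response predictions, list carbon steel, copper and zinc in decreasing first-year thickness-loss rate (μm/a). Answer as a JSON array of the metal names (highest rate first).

carbon steel: f(T) = -0.054·(T−10) [T>10 °C] = -0.8478
  Pd branch = 1.77·Pd^0.52·e^(0.02·RH+f) = 12.65 μm/a
  Cl⁻ term: 0.102·11.1^0.62·exp(0.033·88+0.04·25.7) = 23.14
  sum: 12.65 + 23.14 → r_corr = 35.79 μm/a
copper: temperature factor f = -0.080·(15.7) = -1.2560
  SO₂ term: 0.0053·7.6^0.26·exp(0.059·88-1.2560) = 0.4599
  Cl⁻ term: 0.01025·11.1^0.27·exp(0.036·88+0.049·25.7) = 1.643
  sum: 0.4599 + 1.643 → r_corr = 2.103 μm/a
zinc: temperature factor f = -0.071·(15.7) = -1.1147
  SO₂ term: 0.0129·7.6^0.44·exp(0.046·88-1.1147) = 0.5916
  Cl⁻ term: 0.0175·11.1^0.57·exp(0.008·88+0.085·25.7) = 1.24
  sum: 0.5916 + 1.24 → r_corr = 1.831 μm/a
Ordering by μm/a: carbon steel (35.8) > copper (2.1) > zinc (1.83)

["carbon steel", "copper", "zinc"]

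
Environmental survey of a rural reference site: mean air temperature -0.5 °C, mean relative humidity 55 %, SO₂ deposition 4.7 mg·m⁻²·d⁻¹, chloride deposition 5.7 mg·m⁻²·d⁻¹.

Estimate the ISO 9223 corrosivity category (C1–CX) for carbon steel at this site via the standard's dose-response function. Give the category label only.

C2

carbon steel: f(T) = +0.150·(T−10) [T≤10 °C] = -1.5750
  Pd branch = 1.77·Pd^0.52·e^(0.02·RH+f) = 2.461 μm/a
  Cl⁻ term: 0.102·5.7^0.62·exp(0.033·55+0.04·-0.5) = 1.806
  r_corr = 2.461 + 1.806 = 4.268 μm/a
ISO 9223 Table 2 (carbon steel): 1.3 < 4.27 ≤ 25 μm/a ⇒ C2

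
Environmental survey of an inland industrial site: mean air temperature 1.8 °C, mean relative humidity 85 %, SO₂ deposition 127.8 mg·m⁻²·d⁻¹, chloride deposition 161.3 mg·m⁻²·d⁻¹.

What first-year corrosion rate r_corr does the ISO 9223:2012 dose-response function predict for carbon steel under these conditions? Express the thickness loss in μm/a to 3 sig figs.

r_corr = 77.6 μm/a

carbon steel: T≤10 °C ⇒ hinge +0.150·(1.8−10) = -1.2300
  Pd branch = 1.77·Pd^0.52·e^(0.02·RH+f) = 35.28 μm/a
  Sd branch = 0.102·Sd^0.62·e^(0.033·RH+0.04·T) = 42.34 μm/a
  sum: 35.28 + 42.34 → r_corr = 77.62 μm/a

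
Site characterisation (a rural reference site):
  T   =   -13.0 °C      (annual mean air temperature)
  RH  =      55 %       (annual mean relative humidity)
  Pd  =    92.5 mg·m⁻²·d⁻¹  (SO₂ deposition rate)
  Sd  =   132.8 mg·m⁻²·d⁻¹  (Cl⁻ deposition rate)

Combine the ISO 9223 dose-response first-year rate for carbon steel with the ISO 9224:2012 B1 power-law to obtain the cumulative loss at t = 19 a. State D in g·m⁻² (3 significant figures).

D(19) = 348 g·m⁻²

carbon steel: T≤10 °C ⇒ hinge +0.150·(-13.0−10) = -3.4500
  sulphur-dioxide contribution → 1.777 μm/a
  chloride contribution → 7.716 μm/a
  total first-year rate 9.493 μm/a
Power-law: D(19) = r_corr · 19^0.523
  D(19) = 9.493 × 19^0.523 = 9.493 × 4.664 = 44.28 μm
  Mass loss = 44.28 μm × 7.85 g/cm³ = 347.6 g·m⁻²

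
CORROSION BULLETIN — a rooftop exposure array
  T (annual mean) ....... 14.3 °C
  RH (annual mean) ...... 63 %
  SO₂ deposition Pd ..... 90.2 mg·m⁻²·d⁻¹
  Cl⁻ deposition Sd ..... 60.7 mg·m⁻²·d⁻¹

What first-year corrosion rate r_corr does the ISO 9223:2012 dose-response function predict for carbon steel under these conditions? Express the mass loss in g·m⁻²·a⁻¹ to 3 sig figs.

r_corr = 548 g·m⁻²·a⁻¹

carbon steel: f(T) = -0.054·(T−10) [T>10 °C] = -0.2322
  SO₂ term: 1.77·90.2^0.52·exp(0.02·63-0.2322) = 51.41
  Sd branch = 0.102·Sd^0.62·e^(0.033·RH+0.04·T) = 18.43 μm/a
  r_corr = 51.41 + 18.43 = 69.84 μm/a
Convert to mass loss: 69.84 μm/a × 7.85 g/cm³ = 548.2 g·m⁻²·a⁻¹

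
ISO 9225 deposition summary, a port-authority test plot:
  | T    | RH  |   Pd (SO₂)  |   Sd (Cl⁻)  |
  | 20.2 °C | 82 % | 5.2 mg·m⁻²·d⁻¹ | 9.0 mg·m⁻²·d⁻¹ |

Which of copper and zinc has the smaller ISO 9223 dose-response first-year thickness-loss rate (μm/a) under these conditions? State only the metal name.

zinc

copper: temperature factor f = -0.080·(10.2) = -0.8160
  sulphur-dioxide contribution → 0.4541 μm/a
  chloride contribution → 0.9556 μm/a
  ⇒ r_corr(copper) = 1.41 μm/a
zinc: temperature factor f = -0.071·(10.2) = -0.7242
  sulphur-dioxide contribution → 0.5614 μm/a
  chloride contribution → 0.657 μm/a
  ⇒ r_corr(zinc) = 1.218 μm/a
Ordering by μm/a: copper (1.41) > zinc (1.22)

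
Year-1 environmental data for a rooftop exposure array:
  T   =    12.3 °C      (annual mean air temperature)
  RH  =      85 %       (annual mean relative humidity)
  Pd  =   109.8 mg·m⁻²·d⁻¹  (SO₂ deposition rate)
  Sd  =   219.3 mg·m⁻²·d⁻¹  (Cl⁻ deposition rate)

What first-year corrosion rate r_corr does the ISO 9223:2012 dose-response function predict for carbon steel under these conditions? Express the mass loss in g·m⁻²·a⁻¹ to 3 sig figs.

carbon steel: T>10 °C ⇒ hinge -0.054·(12.3−10) = -0.1242
  sulphur-dioxide contribution → 98.5 μm/a
  chloride contribution → 77.97 μm/a
  ⇒ r_corr(carbon steel) = 176.5 μm/a
Convert to mass loss: 176.5 μm/a × 7.85 g/cm³ = 1385 g·m⁻²·a⁻¹

r_corr = 1.39e+03 g·m⁻²·a⁻¹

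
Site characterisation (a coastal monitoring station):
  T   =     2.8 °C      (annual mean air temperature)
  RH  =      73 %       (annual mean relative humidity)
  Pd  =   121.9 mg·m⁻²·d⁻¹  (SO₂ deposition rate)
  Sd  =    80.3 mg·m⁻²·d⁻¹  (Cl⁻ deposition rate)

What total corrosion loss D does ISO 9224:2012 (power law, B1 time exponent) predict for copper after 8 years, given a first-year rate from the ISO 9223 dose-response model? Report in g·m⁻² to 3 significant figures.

copper: f(T) = +0.126·(T−10) [T≤10 °C] = -0.9072
  Pd branch = 0.0053·Pd^0.26·e^(0.059·RH+f) = 0.5535 μm/a
  Cl⁻ term: 0.01025·80.3^0.27·exp(0.036·73+0.049·2.8) = 0.532
  sum: 0.5535 + 0.532 → r_corr = 1.086 μm/a
Long-term exponent b (ISO 9224 Table 2, B1) = 0.667
  D(8) = 1.086 × 8^0.667 = 1.086 × 4.003 = 4.345 μm
  Mass loss = 4.345 μm × 8.96 g/cm³ = 38.93 g·m⁻²

D(8) = 38.9 g·m⁻²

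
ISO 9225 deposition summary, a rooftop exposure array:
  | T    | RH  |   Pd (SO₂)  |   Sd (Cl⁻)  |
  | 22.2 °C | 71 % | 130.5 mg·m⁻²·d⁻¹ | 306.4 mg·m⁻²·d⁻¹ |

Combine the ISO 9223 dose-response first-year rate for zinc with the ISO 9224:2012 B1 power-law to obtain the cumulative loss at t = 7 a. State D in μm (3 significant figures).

zinc: T>10 °C ⇒ hinge -0.071·(22.2−10) = -0.8662
  SO₂ term: 0.0129·130.5^0.44·exp(0.046·71-0.8662) = 1.212
  Cl⁻ term: 0.0175·306.4^0.57·exp(0.008·71+0.085·22.2) = 5.326
  r_corr = 1.212 + 5.326 = 6.539 μm/a
Long-term exponent b (ISO 9224 Table 2, B1) = 0.813
  D(7) = 6.539 × 7^0.813 = 6.539 × 4.865 = 31.81 μm

D(7) = 31.8 μm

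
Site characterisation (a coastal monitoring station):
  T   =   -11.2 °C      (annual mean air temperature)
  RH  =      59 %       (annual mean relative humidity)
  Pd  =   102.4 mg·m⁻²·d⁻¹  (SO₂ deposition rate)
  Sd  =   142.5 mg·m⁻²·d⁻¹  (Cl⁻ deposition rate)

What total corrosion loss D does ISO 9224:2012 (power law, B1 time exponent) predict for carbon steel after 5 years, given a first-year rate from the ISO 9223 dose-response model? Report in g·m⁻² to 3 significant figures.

carbon steel: f(T) = +0.150·(T−10) [T≤10 °C] = -3.1800
  Pd branch = 1.77·Pd^0.52·e^(0.02·RH+f) = 2.659 μm/a
  Cl⁻ term: 0.102·142.5^0.62·exp(0.033·59+0.04·-11.2) = 9.885
  sum: 2.659 + 9.885 → r_corr = 12.54 μm/a
ISO 9224: D(t) = r_corr · t^b with b = 0.523 (carbon steel, B1)
  D(5) = 12.54 × 5^0.523 = 12.54 × 2.32 = 29.11 μm
  Mass loss = 29.11 μm × 7.85 g/cm³ = 228.5 g·m⁻²

D(5) = 228 g·m⁻²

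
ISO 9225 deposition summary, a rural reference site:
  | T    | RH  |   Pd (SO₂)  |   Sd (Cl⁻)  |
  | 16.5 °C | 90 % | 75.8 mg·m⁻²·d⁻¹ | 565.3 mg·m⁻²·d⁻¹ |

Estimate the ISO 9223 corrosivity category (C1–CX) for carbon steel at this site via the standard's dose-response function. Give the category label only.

carbon steel: f(T) = -0.054·(T−10) [T>10 °C] = -0.3510
  sulphur-dioxide contribution → 71.56 μm/a
  chloride contribution → 195.7 μm/a
  total first-year rate 267.2 μm/a
ISO 9223 Table 2 (carbon steel): 200 < 267 ≤ 700 μm/a ⇒ CX

CX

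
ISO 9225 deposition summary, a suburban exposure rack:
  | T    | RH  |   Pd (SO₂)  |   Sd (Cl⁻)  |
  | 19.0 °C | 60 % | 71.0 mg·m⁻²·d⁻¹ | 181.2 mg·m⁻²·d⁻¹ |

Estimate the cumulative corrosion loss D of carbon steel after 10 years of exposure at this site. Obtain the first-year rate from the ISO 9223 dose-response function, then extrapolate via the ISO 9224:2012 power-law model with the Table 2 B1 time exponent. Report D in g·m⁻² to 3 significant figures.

D(10) = 1.91e+03 g·m⁻²

carbon steel: temperature factor f = -0.054·(9.0) = -0.4860
  Pd branch = 1.77·Pd^0.52·e^(0.02·RH+f) = 33.17 μm/a
  Cl⁻ term: 0.102·181.2^0.62·exp(0.033·60+0.04·19.0) = 39.68
  r_corr = 33.17 + 39.68 = 72.85 μm/a
Power-law: D(10) = r_corr · 10^0.523
  D(10) = 72.85 × 10^0.523 = 72.85 × 3.334 = 242.9 μm
  Mass loss = 242.9 μm × 7.85 g/cm³ = 1907 g·m⁻²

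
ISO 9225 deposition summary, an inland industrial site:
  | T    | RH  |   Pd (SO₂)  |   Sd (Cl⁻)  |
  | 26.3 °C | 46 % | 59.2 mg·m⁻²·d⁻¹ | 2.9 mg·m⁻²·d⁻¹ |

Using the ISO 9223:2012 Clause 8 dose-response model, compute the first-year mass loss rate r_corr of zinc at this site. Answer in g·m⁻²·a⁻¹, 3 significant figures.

zinc: f(T) = -0.071·(T−10) [T>10 °C] = -1.1573
  Pd branch = 0.0129·Pd^0.44·e^(0.046·RH+f) = 0.2027 μm/a
  Sd branch = 0.0175·Sd^0.57·e^(0.008·RH+0.085·T) = 0.4338 μm/a
  r_corr = 0.2027 + 0.4338 = 0.6365 μm/a
Convert to mass loss: 0.6365 μm/a × 7.14 g/cm³ = 4.544 g·m⁻²·a⁻¹

r_corr = 4.54 g·m⁻²·a⁻¹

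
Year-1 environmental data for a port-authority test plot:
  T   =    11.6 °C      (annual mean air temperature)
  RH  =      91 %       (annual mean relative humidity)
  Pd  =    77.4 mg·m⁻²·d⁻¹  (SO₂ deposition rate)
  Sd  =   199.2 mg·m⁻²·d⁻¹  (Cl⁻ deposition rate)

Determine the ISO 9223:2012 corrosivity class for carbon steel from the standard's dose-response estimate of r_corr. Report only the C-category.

carbon steel: T>10 °C ⇒ hinge -0.054·(11.6−10) = -0.0864
  SO₂ term: 1.77·77.4^0.52·exp(0.02·91-0.0864) = 96.16
  Sd branch = 0.102·Sd^0.62·e^(0.033·RH+0.04·T) = 87.07 μm/a
  sum: 96.16 + 87.07 → r_corr = 183.2 μm/a
ISO 9223 Table 2 (carbon steel): 80 < 183 ≤ 200 μm/a ⇒ C5

C5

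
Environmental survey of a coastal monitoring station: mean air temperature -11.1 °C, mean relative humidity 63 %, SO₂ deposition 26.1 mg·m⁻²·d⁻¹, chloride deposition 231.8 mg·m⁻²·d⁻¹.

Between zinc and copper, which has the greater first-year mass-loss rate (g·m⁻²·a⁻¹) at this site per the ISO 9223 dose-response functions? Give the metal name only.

zinc: T≤10 °C ⇒ hinge +0.038·(-11.1−10) = -0.8018
  SO₂ term: 0.0129·26.1^0.44·exp(0.046·63-0.8018) = 0.4408
  Cl⁻ term: 0.0175·231.8^0.57·exp(0.008·63+0.085·-11.1) = 0.2514
  sum: 0.4408 + 0.2514 → r_corr = 0.6922 μm/a
  mass loss = 0.6922 μm/a × 7.14 g/cm³ = 4.942 g·m⁻²·a⁻¹
copper: T≤10 °C ⇒ hinge +0.126·(-11.1−10) = -2.6586
  Pd branch = 0.0053·Pd^0.26·e^(0.059·RH+f) = 0.03567 μm/a
  Sd branch = 0.01025·Sd^0.27·e^(0.036·RH+0.049·T) = 0.2501 μm/a
  r_corr = 0.03567 + 0.2501 = 0.2857 μm/a
  mass loss = 0.2857 μm/a × 8.96 g/cm³ = 2.56 g·m⁻²·a⁻¹
Ordering by g·m⁻²·a⁻¹: zinc (4.94) > copper (2.56)

zinc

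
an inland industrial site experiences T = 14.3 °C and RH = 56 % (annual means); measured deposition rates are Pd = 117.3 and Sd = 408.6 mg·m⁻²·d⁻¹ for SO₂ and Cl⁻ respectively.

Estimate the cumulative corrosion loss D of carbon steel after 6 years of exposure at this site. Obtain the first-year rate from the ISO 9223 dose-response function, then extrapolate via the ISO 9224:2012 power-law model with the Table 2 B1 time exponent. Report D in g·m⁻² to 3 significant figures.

D(6) = 1.98e+03 g·m⁻²

carbon steel: f(T) = -0.054·(T−10) [T>10 °C] = -0.2322
  SO₂ term: 1.77·117.3^0.52·exp(0.02·56-0.2322) = 51.24
  Sd branch = 0.102·Sd^0.62·e^(0.033·RH+0.04·T) = 47.71 μm/a
  sum: 51.24 + 47.71 → r_corr = 98.94 μm/a
Long-term exponent b (ISO 9224 Table 2, B1) = 0.523
  D(6) = 98.94 × 6^0.523 = 98.94 × 2.553 = 252.6 μm
  Mass loss = 252.6 μm × 7.85 g/cm³ = 1983 g·m⁻²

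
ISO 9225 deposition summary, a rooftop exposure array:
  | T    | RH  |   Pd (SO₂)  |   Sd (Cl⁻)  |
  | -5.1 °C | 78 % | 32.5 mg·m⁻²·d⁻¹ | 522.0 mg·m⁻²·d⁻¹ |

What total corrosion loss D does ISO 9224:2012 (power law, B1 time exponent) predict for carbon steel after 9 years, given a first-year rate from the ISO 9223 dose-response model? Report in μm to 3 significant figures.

D(9) = 184 μm

carbon steel: T≤10 °C ⇒ hinge +0.150·(-5.1−10) = -2.2650
  sulphur-dioxide contribution → 5.345 μm/a
  chloride contribution → 52.82 μm/a
  total first-year rate 58.17 μm/a
ISO 9224: D(t) = r_corr · t^b with b = 0.523 (carbon steel, B1)
  D(9) = 58.17 × 9^0.523 = 58.17 × 3.156 = 183.6 μm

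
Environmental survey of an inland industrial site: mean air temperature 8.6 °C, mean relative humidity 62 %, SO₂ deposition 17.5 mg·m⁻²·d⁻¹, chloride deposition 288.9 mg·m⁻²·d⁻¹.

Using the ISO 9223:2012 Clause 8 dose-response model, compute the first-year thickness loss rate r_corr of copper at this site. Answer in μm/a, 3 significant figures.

copper: f(T) = +0.126·(T−10) [T≤10 °C] = -0.1764
  sulphur-dioxide contribution → 0.3627 μm/a
  chloride contribution → 0.6722 μm/a
  ⇒ r_corr(copper) = 1.035 μm/a

r_corr = 1.03 μm/a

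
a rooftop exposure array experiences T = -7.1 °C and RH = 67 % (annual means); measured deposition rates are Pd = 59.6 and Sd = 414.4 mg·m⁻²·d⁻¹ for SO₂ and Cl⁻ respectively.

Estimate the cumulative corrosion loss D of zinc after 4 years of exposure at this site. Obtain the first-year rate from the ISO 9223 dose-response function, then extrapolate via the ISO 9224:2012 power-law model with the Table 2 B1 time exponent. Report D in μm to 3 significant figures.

zinc: temperature factor f = +0.038·(-17.1) = -0.6498
  SO₂ term: 0.0129·59.6^0.44·exp(0.046·67-0.6498) = 0.8871
  Sd branch = 0.0175·Sd^0.57·e^(0.008·RH+0.085·T) = 0.5078 μm/a
  r_corr = 0.8871 + 0.5078 = 1.395 μm/a
Long-term exponent b (ISO 9224 Table 2, B1) = 0.813
  D(4) = 1.395 × 4^0.813 = 1.395 × 3.087 = 4.305 μm

D(4) = 4.31 μm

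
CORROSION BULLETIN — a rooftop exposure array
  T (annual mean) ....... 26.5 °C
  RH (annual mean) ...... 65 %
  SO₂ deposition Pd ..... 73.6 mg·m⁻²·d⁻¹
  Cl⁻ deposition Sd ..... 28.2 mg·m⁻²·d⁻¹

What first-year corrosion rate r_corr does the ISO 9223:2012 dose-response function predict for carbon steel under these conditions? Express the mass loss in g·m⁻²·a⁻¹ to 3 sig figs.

carbon steel: T>10 °C ⇒ hinge -0.054·(26.5−10) = -0.8910
  sulphur-dioxide contribution → 24.91 μm/a
  chloride contribution → 19.94 μm/a
  total first-year rate 44.85 μm/a
Convert to mass loss: 44.85 μm/a × 7.85 g/cm³ = 352.1 g·m⁻²·a⁻¹

r_corr = 352 g·m⁻²·a⁻¹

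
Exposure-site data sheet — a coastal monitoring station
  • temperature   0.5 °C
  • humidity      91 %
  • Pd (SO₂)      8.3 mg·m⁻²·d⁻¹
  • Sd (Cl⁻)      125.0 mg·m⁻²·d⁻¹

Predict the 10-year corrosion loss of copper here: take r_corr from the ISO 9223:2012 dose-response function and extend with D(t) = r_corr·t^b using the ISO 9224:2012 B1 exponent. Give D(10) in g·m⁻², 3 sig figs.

copper: f(T) = +0.126·(T−10) [T≤10 °C] = -1.1970
  SO₂ term: 0.0053·8.3^0.26·exp(0.059·91-1.1970) = 0.5958
  Sd branch = 0.01025·Sd^0.27·e^(0.036·RH+0.049·T) = 1.024 μm/a
  sum: 0.5958 + 1.024 → r_corr = 1.62 μm/a
Long-term exponent b (ISO 9224 Table 2, B1) = 0.667
  D(10) = 1.62 × 10^0.667 = 1.62 × 4.645 = 7.524 μm
  Mass loss = 7.524 μm × 8.96 g/cm³ = 67.42 g·m⁻²

D(10) = 67.4 g·m⁻²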